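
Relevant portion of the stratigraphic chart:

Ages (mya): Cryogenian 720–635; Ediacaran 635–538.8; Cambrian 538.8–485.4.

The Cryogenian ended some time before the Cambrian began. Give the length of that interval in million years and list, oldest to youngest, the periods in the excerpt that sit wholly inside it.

The Cryogenian closes at 635 Ma and the Cambrian opens at 538.8 Ma, so the interval is 635 − 538.8 = 96.2 Myr.
A period fits inside if it starts at or after 635 Ma and ends at or before 538.8 Ma; oldest first that gives Ediacaran.

96.2 million years; Ediacaran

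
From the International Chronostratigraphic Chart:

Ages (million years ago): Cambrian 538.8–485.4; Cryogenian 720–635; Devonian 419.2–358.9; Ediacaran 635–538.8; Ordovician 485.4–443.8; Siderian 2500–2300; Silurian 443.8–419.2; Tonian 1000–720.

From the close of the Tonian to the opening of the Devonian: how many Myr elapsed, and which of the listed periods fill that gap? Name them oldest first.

300.8 million years; Cryogenian, Ediacaran, Cambrian, Ordovician, Silurian

The Tonian closes at 720 Ma and the Devonian opens at 419.2 Ma, so the interval is 720 − 419.2 = 300.8 Myr.
A period fits inside if it starts at or after 720 Ma and ends at or before 419.2 Ma; oldest first that gives Cryogenian, Ediacaran, Cambrian, Ordovician, Silurian.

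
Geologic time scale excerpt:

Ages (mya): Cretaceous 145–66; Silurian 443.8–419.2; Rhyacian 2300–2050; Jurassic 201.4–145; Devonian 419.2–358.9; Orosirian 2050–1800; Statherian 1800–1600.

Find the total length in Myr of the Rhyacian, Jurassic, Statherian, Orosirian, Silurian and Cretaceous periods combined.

860 million years

Duration is start − end for each: (2300 − 2050) + (201.4 − 145) + (1800 − 1600) + (2050 − 1800) + (443.8 − 419.2) + (145 − 66).
That is 250 + 56.4 + 200 + 250 + 24.6 + 79, which totals 860 million years.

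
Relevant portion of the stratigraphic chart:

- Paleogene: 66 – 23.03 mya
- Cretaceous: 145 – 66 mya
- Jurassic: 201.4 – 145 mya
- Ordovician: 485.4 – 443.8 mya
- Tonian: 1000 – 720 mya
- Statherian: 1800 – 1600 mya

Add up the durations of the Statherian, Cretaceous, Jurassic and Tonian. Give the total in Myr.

615.4 million years

Each duration: Statherian = 200; Cretaceous = 79; Jurassic = 56.4; Tonian = 280.
Sum: 200 + 79 + 56.4 + 280 = 615.4 Myr.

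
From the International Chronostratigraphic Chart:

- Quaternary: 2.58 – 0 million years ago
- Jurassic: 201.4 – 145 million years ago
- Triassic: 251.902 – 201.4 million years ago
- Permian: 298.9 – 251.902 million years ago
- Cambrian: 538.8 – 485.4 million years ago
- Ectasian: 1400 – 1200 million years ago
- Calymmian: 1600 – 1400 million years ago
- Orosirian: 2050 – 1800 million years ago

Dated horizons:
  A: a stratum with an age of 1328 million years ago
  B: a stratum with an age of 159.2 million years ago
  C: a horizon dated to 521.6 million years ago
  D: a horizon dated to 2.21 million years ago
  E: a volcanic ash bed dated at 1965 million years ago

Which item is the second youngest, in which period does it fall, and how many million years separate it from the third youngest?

Smaller Ma means younger, so youngest first: D 2.21 < B 159.2 < C 521.6 < A 1328 < E 1965.
Counting 2 along gives B (159.2 Ma); the excerpt puts that inside the Jurassic, 201.4–145 Ma.
Next in line is C (521.6 Ma), and 521.6 − 159.2 = 362.4 Myr.

B, in the Jurassic; 362.4 million years to C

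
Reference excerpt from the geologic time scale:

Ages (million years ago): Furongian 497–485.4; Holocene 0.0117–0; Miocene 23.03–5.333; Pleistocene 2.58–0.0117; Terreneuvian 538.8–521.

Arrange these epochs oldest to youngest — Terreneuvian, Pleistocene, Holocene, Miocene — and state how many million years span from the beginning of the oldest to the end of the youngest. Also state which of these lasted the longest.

From the excerpt: Terreneuvian 538.8–521; Pleistocene 2.58–0.0117; Holocene 0.0117–0; Miocene 23.03–5.333 (Ma).
Larger Ma is earlier, so the oldest is Terreneuvian and the youngest is Holocene; oldest to youngest: Terreneuvian, Miocene, Pleistocene, Holocene.
Oldest start 538.8 minus youngest end 0 gives 538.8 Myr overall.
Individual lengths (start − end): Miocene 17.697; Terreneuvian 17.8; Pleistocene 2.5683; Holocene 0.0117. The largest is Terreneuvian at 17.8 Myr.

Terreneuvian, Miocene, Pleistocene, Holocene; total span 538.8 Myr; longest is Terreneuvian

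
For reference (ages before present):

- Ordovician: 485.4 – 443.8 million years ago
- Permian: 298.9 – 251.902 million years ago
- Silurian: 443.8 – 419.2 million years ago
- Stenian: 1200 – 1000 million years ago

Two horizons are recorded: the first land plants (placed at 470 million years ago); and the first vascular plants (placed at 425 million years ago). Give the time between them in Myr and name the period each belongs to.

45 million years apart; the first in the Ordovician, the second in the Silurian

Elapsed time: 470 − 425 = 45 Myr.
470 Ma lies within 485.4–443.8 Ma: Ordovician.
425 Ma lies within 443.8–419.2 Ma: Silurian.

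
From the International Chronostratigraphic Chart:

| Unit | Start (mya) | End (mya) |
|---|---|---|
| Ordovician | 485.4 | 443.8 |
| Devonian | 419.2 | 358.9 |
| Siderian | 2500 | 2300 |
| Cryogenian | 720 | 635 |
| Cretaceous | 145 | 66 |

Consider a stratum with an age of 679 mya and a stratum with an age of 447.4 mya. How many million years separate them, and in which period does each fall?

Elapsed time: 679 − 447.4 = 231.6 Myr.
679 Ma lies within 720–635 Ma: Cryogenian.
447.4 Ma lies within 485.4–443.8 Ma: Ordovician.

231.6 million years apart; the first in the Cryogenian, the second in the Ordovician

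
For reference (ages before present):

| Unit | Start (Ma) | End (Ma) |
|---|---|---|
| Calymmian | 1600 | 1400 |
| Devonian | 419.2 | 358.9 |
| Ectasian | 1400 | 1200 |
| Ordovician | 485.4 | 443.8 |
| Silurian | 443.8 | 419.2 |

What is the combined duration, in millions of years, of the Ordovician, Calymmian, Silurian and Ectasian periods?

466.2 million years

Each duration: Ordovician = 41.6; Calymmian = 200; Silurian = 24.6; Ectasian = 200.
Sum: 41.6 + 200 + 24.6 + 200 = 466.2 Myr.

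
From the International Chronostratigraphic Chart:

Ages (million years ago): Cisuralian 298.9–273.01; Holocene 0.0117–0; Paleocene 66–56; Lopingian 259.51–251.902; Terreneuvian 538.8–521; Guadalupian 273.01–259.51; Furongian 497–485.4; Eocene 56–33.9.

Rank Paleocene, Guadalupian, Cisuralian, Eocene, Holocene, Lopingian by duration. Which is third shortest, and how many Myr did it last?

Paleocene, 10 million years

Start − end for each: Paleocene 66 − 56 = 10; Guadalupian 273.01 − 259.51 = 13.5; Cisuralian 298.9 − 273.01 = 25.89; Eocene 56 − 33.9 = 22.1; Holocene 0.0117 − 0 = 0.0117; Lopingian 259.51 − 251.902 = 7.608.
Ranking these from shortest: Holocene < Lopingian < Paleocene < Guadalupian < Eocene < Cisuralian.
Position 3 in that ranking is Paleocene, which lasted 10 Myr.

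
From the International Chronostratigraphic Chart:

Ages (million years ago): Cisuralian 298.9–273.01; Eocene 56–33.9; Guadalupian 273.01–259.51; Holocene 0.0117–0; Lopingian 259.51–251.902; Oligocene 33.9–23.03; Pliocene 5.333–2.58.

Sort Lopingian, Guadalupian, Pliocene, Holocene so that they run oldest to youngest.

Read off each span (Ma): Lopingian 259.51–251.902; Guadalupian 273.01–259.51; Pliocene 5.333–2.58; Holocene 0.0117–0.
Larger Ma is older, so oldest→youngest is Guadalupian, Lopingian, Pliocene, Holocene.

Guadalupian, then Lopingian, then Pliocene, then Holocene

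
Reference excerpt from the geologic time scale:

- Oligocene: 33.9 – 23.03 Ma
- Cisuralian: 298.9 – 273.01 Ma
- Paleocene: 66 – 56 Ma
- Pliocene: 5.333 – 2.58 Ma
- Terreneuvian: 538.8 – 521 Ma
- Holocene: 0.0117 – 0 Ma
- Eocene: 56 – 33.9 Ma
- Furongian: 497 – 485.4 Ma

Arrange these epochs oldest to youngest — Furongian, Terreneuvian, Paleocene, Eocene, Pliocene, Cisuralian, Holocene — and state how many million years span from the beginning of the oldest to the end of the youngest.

Terreneuvian, Furongian, Cisuralian, Paleocene, Eocene, Pliocene, Holocene; total span 538.8 Myr

From the excerpt: Furongian 497–485.4; Terreneuvian 538.8–521; Paleocene 66–56; Eocene 56–33.9; Pliocene 5.333–2.58; Cisuralian 298.9–273.01; Holocene 0.0117–0 (Ma).
Larger Ma is earlier, so the oldest is Terreneuvian and the youngest is Holocene; oldest to youngest: Terreneuvian, Furongian, Cisuralian, Paleocene, Eocene, Pliocene, Holocene.
Oldest start 538.8 minus youngest end 0 gives 538.8 Myr overall.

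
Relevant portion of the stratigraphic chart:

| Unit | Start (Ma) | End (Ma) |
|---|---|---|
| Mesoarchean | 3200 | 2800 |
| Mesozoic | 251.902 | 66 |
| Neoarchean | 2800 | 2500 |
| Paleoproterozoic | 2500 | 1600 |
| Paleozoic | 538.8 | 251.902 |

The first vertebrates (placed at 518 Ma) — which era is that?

Paleozoic

518 Ma lies between 538.8 and 251.902 Ma, so it falls in the Paleozoic.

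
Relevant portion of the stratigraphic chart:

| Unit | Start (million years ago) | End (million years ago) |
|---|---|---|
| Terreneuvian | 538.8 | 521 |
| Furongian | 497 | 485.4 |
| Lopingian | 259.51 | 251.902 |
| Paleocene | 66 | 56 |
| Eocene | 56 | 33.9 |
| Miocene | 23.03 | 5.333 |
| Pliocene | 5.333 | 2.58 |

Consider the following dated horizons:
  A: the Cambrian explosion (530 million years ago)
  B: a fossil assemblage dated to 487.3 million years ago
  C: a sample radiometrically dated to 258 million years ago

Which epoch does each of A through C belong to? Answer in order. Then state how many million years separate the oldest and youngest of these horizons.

A: 530 Ma lies in 538.8–521 Ma, so Terreneuvian.
B: 487.3 Ma lies in 497–485.4 Ma, so Furongian.
C: 258 Ma lies in 259.51–251.902 Ma, so Lopingian.
Oldest = 530 Ma, youngest = 258 Ma → span 272 Myr.

A — Terreneuvian; B — Furongian; C — Lopingian; span 272 million years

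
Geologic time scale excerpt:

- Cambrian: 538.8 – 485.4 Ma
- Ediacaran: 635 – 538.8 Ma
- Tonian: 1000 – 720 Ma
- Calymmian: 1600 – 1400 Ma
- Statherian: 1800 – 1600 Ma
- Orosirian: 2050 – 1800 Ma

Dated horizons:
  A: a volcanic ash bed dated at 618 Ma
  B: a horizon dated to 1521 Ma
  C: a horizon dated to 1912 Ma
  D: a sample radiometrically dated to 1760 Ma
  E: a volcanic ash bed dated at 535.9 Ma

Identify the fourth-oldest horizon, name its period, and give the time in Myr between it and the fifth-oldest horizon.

Sorted oldest-first by Ma: C (1912), D (1760), B (1521), A (618), E (535.9).
The fourth oldest is A at 618 Ma, which lies in 635–538.8 Ma: the Ediacaran.
The fifth oldest is E at 535.9 Ma; separation = |618 − 535.9| = 82.1 Myr.

A, in the Ediacaran; 82.1 million years to E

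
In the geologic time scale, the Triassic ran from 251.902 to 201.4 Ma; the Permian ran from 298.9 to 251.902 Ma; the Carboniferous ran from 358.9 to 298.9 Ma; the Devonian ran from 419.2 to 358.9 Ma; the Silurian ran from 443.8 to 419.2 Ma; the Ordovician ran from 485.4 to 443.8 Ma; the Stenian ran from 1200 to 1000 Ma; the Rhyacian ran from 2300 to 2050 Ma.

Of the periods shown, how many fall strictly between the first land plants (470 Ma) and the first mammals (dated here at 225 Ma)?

470 Ma sits inside the Ordovician (485.4–443.8) and 225 Ma inside the Triassic (251.902–201.4); neither of those is wholly between the two dates.
The listed periods lying completely between them are Silurian, Devonian, Carboniferous, Permian — 4 in all.

4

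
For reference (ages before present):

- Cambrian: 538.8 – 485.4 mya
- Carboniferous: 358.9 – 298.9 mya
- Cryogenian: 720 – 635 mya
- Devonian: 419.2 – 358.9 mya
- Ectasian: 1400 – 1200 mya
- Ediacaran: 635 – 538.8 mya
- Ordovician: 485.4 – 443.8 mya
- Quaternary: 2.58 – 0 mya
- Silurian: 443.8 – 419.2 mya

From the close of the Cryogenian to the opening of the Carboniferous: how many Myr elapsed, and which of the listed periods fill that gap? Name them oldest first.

The Cryogenian closes at 635 Ma and the Carboniferous opens at 358.9 Ma, so the interval is 635 − 358.9 = 276.1 Myr.
A period fits inside if it starts at or after 635 Ma and ends at or before 358.9 Ma; oldest first that gives Ediacaran, Cambrian, Ordovician, Silurian, Devonian.

276.1 million years; Ediacaran, Cambrian, Ordovician, Silurian, Devonian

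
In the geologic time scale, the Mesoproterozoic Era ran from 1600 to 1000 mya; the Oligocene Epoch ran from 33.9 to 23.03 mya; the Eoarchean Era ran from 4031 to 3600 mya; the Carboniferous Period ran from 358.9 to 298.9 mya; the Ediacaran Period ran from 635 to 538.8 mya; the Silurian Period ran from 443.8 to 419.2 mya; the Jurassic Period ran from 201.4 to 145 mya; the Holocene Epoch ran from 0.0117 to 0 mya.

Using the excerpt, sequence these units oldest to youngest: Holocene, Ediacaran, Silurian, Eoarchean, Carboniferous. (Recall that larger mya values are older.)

Read off each span (Ma): Holocene 0.0117–0; Ediacaran 635–538.8; Silurian 443.8–419.2; Eoarchean 4031–3600; Carboniferous 358.9–298.9.
Larger Ma is older, so oldest→youngest is Eoarchean, Ediacaran, Silurian, Carboniferous, Holocene.

Eoarchean → Ediacaran → Silurian → Carboniferous → Holocene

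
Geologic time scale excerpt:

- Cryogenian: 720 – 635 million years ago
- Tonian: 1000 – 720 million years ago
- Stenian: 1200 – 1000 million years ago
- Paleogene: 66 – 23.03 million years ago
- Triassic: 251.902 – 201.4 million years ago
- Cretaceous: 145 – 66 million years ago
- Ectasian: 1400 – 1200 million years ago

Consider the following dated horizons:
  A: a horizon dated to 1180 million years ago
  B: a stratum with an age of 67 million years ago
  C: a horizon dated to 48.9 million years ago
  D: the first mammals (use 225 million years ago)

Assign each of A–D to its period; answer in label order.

Match each age against the start–end ranges in the excerpt: A = 1180 Ma → Stenian (1200–1000); B = 67 Ma → Cretaceous (145–66); C = 48.9 Ma → Paleogene (66–23.03); D = 225 Ma → Triassic (251.902–201.4).

A — Stenian; B — Cretaceous; C — Paleogene; D — Triassic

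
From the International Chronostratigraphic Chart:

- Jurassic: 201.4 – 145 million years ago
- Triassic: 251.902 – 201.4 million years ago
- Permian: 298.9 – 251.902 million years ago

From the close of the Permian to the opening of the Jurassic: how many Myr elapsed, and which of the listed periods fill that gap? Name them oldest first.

The Permian closes at 251.902 Ma and the Jurassic opens at 201.4 Ma, so the interval is 251.902 − 201.4 = 50.502 Myr.
A period fits inside if it starts at or after 251.902 Ma and ends at or before 201.4 Ma; oldest first that gives Triassic.

50.502 million years; Triassic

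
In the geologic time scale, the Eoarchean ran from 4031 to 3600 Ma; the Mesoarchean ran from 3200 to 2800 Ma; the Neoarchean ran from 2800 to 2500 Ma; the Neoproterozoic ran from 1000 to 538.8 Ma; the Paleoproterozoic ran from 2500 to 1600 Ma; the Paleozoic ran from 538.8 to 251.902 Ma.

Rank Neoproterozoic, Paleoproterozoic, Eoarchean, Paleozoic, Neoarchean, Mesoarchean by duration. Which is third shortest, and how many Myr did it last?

Durations: Neoproterozoic 461.2; Paleoproterozoic 900; Eoarchean 431; Paleozoic 286.898; Neoarchean 300; Mesoarchean 400 Myr.
Sorted shortest-first: Paleozoic (286.898), Neoarchean (300), Mesoarchean (400), Eoarchean (431), Neoproterozoic (461.2), Paleoproterozoic (900).
The third shortest is Mesoarchean at 400 Myr.

Mesoarchean, 400 million years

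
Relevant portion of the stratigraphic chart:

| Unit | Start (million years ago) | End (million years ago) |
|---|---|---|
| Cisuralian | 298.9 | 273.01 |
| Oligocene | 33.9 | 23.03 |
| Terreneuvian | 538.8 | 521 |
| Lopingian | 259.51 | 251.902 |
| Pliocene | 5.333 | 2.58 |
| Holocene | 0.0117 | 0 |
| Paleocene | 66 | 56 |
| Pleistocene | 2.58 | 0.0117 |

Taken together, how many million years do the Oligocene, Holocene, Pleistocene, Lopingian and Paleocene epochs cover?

Duration is start − end for each: (33.9 − 23.03) + (0.0117 − 0) + (2.58 − 0.0117) + (259.51 − 251.902) + (66 − 56).
That is 10.87 + 0.0117 + 2.5683 + 7.608 + 10, which totals 31.058 million years.

31.058 million years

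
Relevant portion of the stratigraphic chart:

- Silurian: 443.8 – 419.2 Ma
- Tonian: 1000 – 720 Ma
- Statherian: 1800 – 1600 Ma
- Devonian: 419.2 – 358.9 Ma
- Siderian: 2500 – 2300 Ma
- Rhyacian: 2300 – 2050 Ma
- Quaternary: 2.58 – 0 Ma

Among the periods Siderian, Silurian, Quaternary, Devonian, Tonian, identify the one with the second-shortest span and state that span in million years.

Start − end for each: Siderian 2500 − 2300 = 200; Silurian 443.8 − 419.2 = 24.6; Quaternary 2.58 − 0 = 2.58; Devonian 419.2 − 358.9 = 60.3; Tonian 1000 − 720 = 280.
Ranking these from shortest: Quaternary < Silurian < Devonian < Siderian < Tonian.
Position 2 in that ranking is Silurian, which lasted 24.6 Myr.

Silurian, 24.6 million years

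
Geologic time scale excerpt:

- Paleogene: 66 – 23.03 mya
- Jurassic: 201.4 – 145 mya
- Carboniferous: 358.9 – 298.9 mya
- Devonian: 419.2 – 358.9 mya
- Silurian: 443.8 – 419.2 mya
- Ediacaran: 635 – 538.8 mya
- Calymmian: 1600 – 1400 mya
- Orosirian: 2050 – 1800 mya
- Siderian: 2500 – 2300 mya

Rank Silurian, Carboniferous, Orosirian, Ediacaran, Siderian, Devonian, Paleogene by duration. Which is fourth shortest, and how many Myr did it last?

Durations: Silurian 24.6; Carboniferous 60; Orosirian 250; Ediacaran 96.2; Siderian 200; Devonian 60.3; Paleogene 42.97 Myr.
Sorted shortest-first: Silurian (24.6), Paleogene (42.97), Carboniferous (60), Devonian (60.3), Ediacaran (96.2), Siderian (200), Orosirian (250).
The fourth shortest is Devonian at 60.3 Myr.

Devonian, 60.3 million years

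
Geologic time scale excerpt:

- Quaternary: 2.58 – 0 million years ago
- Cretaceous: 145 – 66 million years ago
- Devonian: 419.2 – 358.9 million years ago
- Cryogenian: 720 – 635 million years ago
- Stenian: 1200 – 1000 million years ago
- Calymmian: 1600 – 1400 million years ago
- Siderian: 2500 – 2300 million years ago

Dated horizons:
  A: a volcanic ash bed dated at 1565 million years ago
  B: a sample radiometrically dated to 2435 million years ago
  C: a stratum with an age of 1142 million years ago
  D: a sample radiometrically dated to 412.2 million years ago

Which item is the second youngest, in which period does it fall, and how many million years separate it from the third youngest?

Smaller Ma means younger, so youngest first: D 412.2 < C 1142 < A 1565 < B 2435.
Counting 2 along gives C (1142 Ma); the excerpt puts that inside the Stenian, 1200–1000 Ma.
Next in line is A (1565 Ma), and 1565 − 1142 = 423 Myr.

C, in the Stenian; 423 million years to A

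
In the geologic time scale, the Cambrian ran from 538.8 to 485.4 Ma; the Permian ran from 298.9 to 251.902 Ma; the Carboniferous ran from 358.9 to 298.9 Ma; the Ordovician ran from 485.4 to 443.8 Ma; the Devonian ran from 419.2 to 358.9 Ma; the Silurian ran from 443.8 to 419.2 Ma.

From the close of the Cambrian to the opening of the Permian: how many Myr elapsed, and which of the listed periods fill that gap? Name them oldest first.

186.5 million years; Ordovician, Silurian, Devonian, Carboniferous

End of Cambrian = 485.4 Ma; start of Permian = 298.9 Ma.
Gap = 485.4 − 298.9 = 186.5 Myr.
Periods wholly inside 485.4–298.9 Ma: Ordovician (485.4–443.8), Silurian (443.8–419.2), Devonian (419.2–358.9), Carboniferous (358.9–298.9).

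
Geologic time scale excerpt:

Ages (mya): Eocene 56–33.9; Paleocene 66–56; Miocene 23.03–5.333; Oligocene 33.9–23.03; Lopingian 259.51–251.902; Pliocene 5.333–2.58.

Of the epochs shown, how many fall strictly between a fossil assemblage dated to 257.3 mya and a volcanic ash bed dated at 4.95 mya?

257.3 Ma sits inside the Lopingian (259.51–251.902) and 4.95 Ma inside the Pliocene (5.333–2.58); neither of those is wholly between the two dates.
The listed epochs lying completely between them are Paleocene, Eocene, Oligocene, Miocene — 4 in all.

4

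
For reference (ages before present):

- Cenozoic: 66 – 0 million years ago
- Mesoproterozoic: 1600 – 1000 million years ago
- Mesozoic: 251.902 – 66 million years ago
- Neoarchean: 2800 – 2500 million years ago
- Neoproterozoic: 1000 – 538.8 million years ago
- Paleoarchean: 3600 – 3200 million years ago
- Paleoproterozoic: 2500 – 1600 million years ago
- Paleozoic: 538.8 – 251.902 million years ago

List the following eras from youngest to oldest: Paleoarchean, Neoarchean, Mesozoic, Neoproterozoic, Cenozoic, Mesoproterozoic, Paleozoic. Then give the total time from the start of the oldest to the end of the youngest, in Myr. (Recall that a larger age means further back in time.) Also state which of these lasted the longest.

Cenozoic, Mesozoic, Paleozoic, Neoproterozoic, Mesoproterozoic, Neoarchean, Paleoarchean; total span 3600 Myr; longest is Mesoproterozoic

Start ages (Ma): Paleoarchean 3600, Neoarchean 2800, Mesoproterozoic 1600, Neoproterozoic 1000, Paleozoic 538.8, Mesozoic 251.902, Cenozoic 66.
Ordered youngest to oldest: Cenozoic, Mesozoic, Paleozoic, Neoproterozoic, Mesoproterozoic, Neoarchean, Paleoarchean.
Span = 3600 − 0 = 3600 Myr.
Durations: Mesozoic 185.902, Cenozoic 66, Mesoproterozoic 600, Neoarchean 300, Neoproterozoic 461.2, Paleoarchean 400, Paleozoic 286.898 → longest is Mesoproterozoic (600 Myr).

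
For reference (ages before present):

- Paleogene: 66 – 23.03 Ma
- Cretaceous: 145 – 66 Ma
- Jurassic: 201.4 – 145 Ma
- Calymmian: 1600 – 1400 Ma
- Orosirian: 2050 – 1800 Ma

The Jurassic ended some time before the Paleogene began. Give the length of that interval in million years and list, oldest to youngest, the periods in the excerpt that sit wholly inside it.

The Jurassic closes at 145 Ma and the Paleogene opens at 66 Ma, so the interval is 145 − 66 = 79 Myr.
A period fits inside if it starts at or after 145 Ma and ends at or before 66 Ma; oldest first that gives Cretaceous.

79 million years; Cretaceous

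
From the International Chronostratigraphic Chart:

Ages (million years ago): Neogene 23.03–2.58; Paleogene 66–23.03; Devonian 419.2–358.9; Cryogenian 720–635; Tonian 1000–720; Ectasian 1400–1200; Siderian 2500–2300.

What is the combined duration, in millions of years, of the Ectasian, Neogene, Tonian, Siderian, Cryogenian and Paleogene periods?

828.42 million years

Each duration: Ectasian = 200; Neogene = 20.45; Tonian = 280; Siderian = 200; Cryogenian = 85; Paleogene = 42.97.
Sum: 200 + 20.45 + 280 + 200 + 85 + 42.97 = 828.42 Myr.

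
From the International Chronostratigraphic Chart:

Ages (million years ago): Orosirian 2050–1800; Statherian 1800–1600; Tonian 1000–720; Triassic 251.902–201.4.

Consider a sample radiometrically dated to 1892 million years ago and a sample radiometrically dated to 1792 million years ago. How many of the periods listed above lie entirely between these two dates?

0

Checking each listed span, none has both start < 1892 Ma and end > 1792 Ma — every period straddles one of the two dates or lies outside them — so the count is 0.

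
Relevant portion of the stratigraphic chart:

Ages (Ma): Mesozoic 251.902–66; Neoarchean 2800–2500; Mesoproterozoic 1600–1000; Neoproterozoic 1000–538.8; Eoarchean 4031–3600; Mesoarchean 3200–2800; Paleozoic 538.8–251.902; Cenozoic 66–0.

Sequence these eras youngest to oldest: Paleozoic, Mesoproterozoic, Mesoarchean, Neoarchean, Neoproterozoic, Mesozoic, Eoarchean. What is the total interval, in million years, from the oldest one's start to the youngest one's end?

Mesozoic → Paleozoic → Neoproterozoic → Mesoproterozoic → Neoarchean → Mesoarchean → Eoarchean; total span 3965 Myr

From the excerpt: Paleozoic 538.8–251.902; Mesoproterozoic 1600–1000; Mesoarchean 3200–2800; Neoarchean 2800–2500; Neoproterozoic 1000–538.8; Mesozoic 251.902–66; Eoarchean 4031–3600 (Ma).
Larger Ma is earlier, so the oldest is Eoarchean and the youngest is Mesozoic; youngest to oldest: Mesozoic, Paleozoic, Neoproterozoic, Mesoproterozoic, Neoarchean, Mesoarchean, Eoarchean.
Oldest start 4031 minus youngest end 66 gives 3965 Myr overall.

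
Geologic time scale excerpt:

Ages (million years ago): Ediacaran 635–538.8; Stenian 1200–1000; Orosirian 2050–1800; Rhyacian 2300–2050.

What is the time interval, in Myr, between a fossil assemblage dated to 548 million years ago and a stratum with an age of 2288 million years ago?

2288 − 548 = 1740 million years.

1740 million years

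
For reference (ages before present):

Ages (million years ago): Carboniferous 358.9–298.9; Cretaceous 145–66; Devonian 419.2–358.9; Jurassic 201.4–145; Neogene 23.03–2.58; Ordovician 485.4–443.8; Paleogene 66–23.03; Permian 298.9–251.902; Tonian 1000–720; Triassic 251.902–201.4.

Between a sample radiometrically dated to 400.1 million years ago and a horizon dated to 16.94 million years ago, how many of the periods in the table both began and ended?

6

The older date is 400.1 Ma and the younger is 16.94 Ma.
Periods with start < 400.1 and end > 16.94 Ma: Carboniferous (358.9–298.9), Permian (298.9–251.902), Triassic (251.902–201.4), Jurassic (201.4–145), Cretaceous (145–66), Paleogene (66–23.03).
That is 6 complete periods.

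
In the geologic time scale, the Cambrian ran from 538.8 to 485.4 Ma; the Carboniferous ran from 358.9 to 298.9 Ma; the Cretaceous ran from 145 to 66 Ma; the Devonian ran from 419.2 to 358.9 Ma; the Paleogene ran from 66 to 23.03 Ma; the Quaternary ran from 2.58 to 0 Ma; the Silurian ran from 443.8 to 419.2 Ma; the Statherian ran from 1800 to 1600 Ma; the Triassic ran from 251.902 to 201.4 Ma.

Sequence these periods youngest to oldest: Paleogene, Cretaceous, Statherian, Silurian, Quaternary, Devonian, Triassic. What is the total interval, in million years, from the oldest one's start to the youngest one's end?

Quaternary, Paleogene, Cretaceous, Triassic, Devonian, Silurian, Statherian; total span 1800 Myr

From the excerpt: Paleogene 66–23.03; Cretaceous 145–66; Statherian 1800–1600; Silurian 443.8–419.2; Quaternary 2.58–0; Devonian 419.2–358.9; Triassic 251.902–201.4 (Ma).
Larger Ma is earlier, so the oldest is Statherian and the youngest is Quaternary; youngest to oldest: Quaternary, Paleogene, Cretaceous, Triassic, Devonian, Silurian, Statherian.
Oldest start 1800 minus youngest end 0 gives 1800 Myr overall.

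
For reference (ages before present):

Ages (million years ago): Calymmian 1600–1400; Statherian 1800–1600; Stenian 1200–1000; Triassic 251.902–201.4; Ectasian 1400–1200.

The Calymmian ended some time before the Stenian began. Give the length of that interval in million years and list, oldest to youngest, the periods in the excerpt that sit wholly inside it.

200 million years; Ectasian

End of Calymmian = 1400 Ma; start of Stenian = 1200 Ma.
Gap = 1400 − 1200 = 200 Myr.
Periods wholly inside 1400–1200 Ma: Ectasian (1400–1200).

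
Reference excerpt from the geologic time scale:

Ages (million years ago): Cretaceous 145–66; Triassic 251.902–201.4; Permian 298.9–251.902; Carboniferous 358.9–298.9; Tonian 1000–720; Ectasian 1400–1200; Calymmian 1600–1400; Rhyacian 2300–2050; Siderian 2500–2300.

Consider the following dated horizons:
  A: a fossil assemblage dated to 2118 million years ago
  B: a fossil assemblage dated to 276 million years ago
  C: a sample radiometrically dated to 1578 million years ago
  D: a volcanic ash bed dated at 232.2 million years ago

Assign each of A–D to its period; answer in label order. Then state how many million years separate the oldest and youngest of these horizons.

A: 2118 Ma lies in 2300–2050 Ma, so Rhyacian.
B: 276 Ma lies in 298.9–251.902 Ma, so Permian.
C: 1578 Ma lies in 1600–1400 Ma, so Calymmian.
D: 232.2 Ma lies in 251.902–201.4 Ma, so Triassic.
Oldest = 2118 Ma, youngest = 232.2 Ma → span 1885.8 Myr.

A — Rhyacian; B — Permian; C — Calymmian; D — Triassic; span 1885.8 million years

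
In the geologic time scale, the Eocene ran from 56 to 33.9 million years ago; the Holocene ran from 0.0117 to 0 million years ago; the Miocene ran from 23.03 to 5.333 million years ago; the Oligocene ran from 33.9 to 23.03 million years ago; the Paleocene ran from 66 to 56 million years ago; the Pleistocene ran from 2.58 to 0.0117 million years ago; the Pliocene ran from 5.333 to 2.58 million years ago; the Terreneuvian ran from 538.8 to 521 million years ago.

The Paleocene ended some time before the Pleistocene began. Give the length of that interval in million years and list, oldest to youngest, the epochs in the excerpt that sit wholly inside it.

The Paleocene closes at 56 Ma and the Pleistocene opens at 2.58 Ma, so the interval is 56 − 2.58 = 53.42 Myr.
An epoch fits inside if it starts at or after 56 Ma and ends at or before 2.58 Ma; oldest first that gives Eocene, Oligocene, Miocene, Pliocene.

53.42 million years; Eocene, Oligocene, Miocene, Pliocene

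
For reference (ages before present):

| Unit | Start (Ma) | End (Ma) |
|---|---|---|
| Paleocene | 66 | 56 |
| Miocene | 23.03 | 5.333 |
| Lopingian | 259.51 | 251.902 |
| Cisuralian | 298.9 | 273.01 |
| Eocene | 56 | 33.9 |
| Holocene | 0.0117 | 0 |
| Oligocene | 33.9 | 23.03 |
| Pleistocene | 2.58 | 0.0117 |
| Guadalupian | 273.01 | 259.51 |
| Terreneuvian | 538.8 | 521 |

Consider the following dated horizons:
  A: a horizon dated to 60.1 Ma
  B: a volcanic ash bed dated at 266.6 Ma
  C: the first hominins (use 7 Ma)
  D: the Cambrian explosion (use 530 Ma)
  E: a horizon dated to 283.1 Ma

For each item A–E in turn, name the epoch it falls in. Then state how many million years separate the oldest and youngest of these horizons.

Match each age against the start–end ranges in the excerpt: A = 60.1 Ma → Paleocene (66–56); B = 266.6 Ma → Guadalupian (273.01–259.51); C = 7 Ma → Miocene (23.03–5.333); D = 530 Ma → Terreneuvian (538.8–521); E = 283.1 Ma → Cisuralian (298.9–273.01).
The largest age is 530 Ma and the smallest is 7 Ma; their difference is 523 Myr.

A — Paleocene; B — Guadalupian; C — Miocene; D — Terreneuvian; E — Cisuralian; span 523 million years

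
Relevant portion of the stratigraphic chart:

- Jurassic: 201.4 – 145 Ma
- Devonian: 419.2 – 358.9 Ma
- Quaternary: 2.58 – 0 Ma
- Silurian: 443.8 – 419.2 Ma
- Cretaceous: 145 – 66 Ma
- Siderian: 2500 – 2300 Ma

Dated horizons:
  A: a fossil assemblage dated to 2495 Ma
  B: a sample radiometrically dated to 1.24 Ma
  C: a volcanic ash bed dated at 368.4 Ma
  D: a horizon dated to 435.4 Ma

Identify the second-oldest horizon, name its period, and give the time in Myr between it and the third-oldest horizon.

D, in the Silurian; 67 million years to C

Sorted oldest-first by Ma: A (2495), D (435.4), C (368.4), B (1.24).
The second oldest is D at 435.4 Ma, which lies in 443.8–419.2 Ma: the Silurian.
The third oldest is C at 368.4 Ma; separation = |435.4 − 368.4| = 67 Myr.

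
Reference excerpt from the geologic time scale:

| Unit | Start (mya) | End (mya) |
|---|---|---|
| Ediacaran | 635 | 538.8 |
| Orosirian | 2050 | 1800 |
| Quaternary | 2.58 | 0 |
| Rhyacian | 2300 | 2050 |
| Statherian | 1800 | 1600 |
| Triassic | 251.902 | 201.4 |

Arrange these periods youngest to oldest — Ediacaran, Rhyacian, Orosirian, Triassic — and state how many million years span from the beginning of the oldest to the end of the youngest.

Triassic, Ediacaran, Orosirian, Rhyacian; total span 2098.6 Myr

Start ages (Ma): Rhyacian 2300, Orosirian 2050, Ediacaran 635, Triassic 251.902.
Ordered youngest to oldest: Triassic, Ediacaran, Orosirian, Rhyacian.
Span = 2300 − 201.4 = 2098.6 Myr.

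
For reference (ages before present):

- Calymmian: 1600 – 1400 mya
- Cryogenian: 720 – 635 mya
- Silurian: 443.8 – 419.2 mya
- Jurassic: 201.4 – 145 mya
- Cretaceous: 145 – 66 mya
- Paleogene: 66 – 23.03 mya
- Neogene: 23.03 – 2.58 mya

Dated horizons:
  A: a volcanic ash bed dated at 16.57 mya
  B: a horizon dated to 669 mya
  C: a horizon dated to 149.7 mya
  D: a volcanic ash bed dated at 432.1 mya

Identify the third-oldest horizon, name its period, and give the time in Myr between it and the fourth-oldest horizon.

Larger Ma means older, so oldest first: B 669 > D 432.1 > C 149.7 > A 16.57.
Counting 3 along gives C (149.7 Ma); the excerpt puts that inside the Jurassic, 201.4–145 Ma.
Next in line is A (16.57 Ma), and 149.7 − 16.57 = 133.13 Myr.

C, in the Jurassic; 133.13 million years to A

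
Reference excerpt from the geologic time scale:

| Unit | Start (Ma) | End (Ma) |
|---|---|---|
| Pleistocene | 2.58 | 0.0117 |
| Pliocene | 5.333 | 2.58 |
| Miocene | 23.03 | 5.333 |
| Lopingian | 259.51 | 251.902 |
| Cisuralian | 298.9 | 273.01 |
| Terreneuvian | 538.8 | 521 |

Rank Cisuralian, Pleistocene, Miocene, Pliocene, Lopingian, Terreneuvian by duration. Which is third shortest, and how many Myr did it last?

Lopingian, 7.608 million years

Start − end for each: Cisuralian 298.9 − 273.01 = 25.89; Pleistocene 2.58 − 0.0117 = 2.5683; Miocene 23.03 − 5.333 = 17.697; Pliocene 5.333 − 2.58 = 2.753; Lopingian 259.51 − 251.902 = 7.608; Terreneuvian 538.8 − 521 = 17.8.
Ranking these from shortest: Pleistocene < Pliocene < Lopingian < Miocene < Terreneuvian < Cisuralian.
Position 3 in that ranking is Lopingian, which lasted 7.608 Myr.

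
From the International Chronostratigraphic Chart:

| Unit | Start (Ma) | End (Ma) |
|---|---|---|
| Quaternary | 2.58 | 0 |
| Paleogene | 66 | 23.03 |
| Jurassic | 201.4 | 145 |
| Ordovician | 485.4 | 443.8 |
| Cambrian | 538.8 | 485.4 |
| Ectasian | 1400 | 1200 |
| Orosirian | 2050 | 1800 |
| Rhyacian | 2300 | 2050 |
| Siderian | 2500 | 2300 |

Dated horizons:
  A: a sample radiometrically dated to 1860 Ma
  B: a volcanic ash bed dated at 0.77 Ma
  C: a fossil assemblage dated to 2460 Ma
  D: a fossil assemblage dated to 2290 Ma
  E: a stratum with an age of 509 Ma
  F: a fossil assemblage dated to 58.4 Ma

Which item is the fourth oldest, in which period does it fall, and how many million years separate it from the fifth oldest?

Sorted oldest-first by Ma: C (2460), D (2290), A (1860), E (509), F (58.4), B (0.77).
The fourth oldest is E at 509 Ma, which lies in 538.8–485.4 Ma: the Cambrian.
The fifth oldest is F at 58.4 Ma; separation = |509 − 58.4| = 450.6 Myr.

E, in the Cambrian; 450.6 million years to F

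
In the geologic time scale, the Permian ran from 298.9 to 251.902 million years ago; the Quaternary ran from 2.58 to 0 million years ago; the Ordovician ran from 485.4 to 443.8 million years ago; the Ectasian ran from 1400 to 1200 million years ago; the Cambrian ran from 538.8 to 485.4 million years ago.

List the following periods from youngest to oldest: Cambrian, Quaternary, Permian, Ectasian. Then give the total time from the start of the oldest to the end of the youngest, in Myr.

From the excerpt: Cambrian 538.8–485.4; Quaternary 2.58–0; Permian 298.9–251.902; Ectasian 1400–1200 (Ma).
Larger Ma is earlier, so the oldest is Ectasian and the youngest is Quaternary; youngest to oldest: Quaternary, Permian, Cambrian, Ectasian.
Oldest start 1400 minus youngest end 0 gives 1400 Myr overall.

Quaternary, Permian, Cambrian, Ectasian; total span 1400 Myr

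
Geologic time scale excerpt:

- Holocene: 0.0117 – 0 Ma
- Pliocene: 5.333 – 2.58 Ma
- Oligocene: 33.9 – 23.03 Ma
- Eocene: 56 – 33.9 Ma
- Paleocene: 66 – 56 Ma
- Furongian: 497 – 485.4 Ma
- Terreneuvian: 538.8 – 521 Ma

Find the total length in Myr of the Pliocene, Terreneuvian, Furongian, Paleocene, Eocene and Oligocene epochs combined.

Duration is start − end for each: (5.333 − 2.58) + (538.8 − 521) + (497 − 485.4) + (66 − 56) + (56 − 33.9) + (33.9 − 23.03).
That is 2.753 + 17.8 + 11.6 + 10 + 22.1 + 10.87, which totals 75.123 million years.

75.123 million years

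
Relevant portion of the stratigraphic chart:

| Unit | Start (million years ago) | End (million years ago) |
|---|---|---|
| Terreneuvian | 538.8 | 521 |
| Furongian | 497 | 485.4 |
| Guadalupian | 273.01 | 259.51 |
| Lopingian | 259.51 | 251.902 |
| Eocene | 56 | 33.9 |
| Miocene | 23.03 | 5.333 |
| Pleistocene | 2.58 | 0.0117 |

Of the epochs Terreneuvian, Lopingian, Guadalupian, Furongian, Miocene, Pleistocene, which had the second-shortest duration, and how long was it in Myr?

Lopingian, 7.608 million years

Start − end for each: Terreneuvian 538.8 − 521 = 17.8; Lopingian 259.51 − 251.902 = 7.608; Guadalupian 273.01 − 259.51 = 13.5; Furongian 497 − 485.4 = 11.6; Miocene 23.03 − 5.333 = 17.697; Pleistocene 2.58 − 0.0117 = 2.5683.
Ranking these from shortest: Pleistocene < Lopingian < Furongian < Guadalupian < Miocene < Terreneuvian.
Position 2 in that ranking is Lopingian, which lasted 7.608 Myr.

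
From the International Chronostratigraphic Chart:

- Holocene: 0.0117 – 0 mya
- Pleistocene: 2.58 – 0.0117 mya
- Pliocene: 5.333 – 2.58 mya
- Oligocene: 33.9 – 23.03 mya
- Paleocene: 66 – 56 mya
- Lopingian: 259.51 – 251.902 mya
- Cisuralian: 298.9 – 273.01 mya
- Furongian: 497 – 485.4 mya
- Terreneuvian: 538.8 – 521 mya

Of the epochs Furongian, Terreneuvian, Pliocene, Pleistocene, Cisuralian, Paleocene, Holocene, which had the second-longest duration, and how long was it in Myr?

Terreneuvian, 17.8 million years

Start − end for each: Furongian 497 − 485.4 = 11.6; Terreneuvian 538.8 − 521 = 17.8; Pliocene 5.333 − 2.58 = 2.753; Pleistocene 2.58 − 0.0117 = 2.5683; Cisuralian 298.9 − 273.01 = 25.89; Paleocene 66 − 56 = 10; Holocene 0.0117 − 0 = 0.0117.
Ranking these from longest: Cisuralian > Terreneuvian > Furongian > Paleocene > Pliocene > Pleistocene > Holocene.
Position 2 in that ranking is Terreneuvian, which lasted 17.8 Myr.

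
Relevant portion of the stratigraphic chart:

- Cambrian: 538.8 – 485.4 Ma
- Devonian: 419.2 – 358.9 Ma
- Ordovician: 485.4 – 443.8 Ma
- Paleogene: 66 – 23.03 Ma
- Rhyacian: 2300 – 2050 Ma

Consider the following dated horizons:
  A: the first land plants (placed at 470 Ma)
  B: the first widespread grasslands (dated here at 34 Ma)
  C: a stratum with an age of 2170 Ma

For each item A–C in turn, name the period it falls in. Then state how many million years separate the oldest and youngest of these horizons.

A — Ordovician; B — Paleogene; C — Rhyacian; span 2136 million years

Match each age against the start–end ranges in the excerpt: A = 470 Ma → Ordovician (485.4–443.8); B = 34 Ma → Paleogene (66–23.03); C = 2170 Ma → Rhyacian (2300–2050).
The largest age is 2170 Ma and the smallest is 34 Ma; their difference is 2136 Myr.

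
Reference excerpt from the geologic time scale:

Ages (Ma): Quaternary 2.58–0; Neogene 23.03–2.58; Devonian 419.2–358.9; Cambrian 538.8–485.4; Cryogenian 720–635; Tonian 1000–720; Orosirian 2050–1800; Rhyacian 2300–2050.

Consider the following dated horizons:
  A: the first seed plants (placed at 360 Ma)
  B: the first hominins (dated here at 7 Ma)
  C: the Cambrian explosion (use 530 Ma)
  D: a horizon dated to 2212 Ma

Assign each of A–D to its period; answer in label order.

A — Devonian; B — Neogene; C — Cambrian; D — Rhyacian

A: 360 Ma lies in 419.2–358.9 Ma, so Devonian.
B: 7 Ma lies in 23.03–2.58 Ma, so Neogene.
C: 530 Ma lies in 538.8–485.4 Ma, so Cambrian.
D: 2212 Ma lies in 2300–2050 Ma, so Rhyacian.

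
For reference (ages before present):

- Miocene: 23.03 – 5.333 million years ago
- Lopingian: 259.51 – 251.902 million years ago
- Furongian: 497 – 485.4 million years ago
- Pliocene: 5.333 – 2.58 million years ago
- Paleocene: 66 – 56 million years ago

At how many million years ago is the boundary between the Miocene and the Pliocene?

5.333 million years ago

The Miocene ends and the Pliocene begins at 5.333 million years ago.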